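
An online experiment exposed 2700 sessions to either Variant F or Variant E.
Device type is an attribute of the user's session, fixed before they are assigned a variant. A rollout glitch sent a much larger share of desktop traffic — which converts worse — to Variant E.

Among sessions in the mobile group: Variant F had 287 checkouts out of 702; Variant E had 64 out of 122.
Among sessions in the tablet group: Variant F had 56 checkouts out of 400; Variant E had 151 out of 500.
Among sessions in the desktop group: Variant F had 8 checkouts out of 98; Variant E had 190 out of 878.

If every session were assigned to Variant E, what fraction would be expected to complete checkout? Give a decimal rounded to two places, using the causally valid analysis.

0.34

Device type differs across variants for reasons unrelated to any effect of the variant itself, and it separately predicts the outcome — a classic confounder. We must compare within device type levels.
Standardising Variant E to the population device type mix: 0.305·64/122 + 0.333·151/500 + 0.361·190/878 = 0.339.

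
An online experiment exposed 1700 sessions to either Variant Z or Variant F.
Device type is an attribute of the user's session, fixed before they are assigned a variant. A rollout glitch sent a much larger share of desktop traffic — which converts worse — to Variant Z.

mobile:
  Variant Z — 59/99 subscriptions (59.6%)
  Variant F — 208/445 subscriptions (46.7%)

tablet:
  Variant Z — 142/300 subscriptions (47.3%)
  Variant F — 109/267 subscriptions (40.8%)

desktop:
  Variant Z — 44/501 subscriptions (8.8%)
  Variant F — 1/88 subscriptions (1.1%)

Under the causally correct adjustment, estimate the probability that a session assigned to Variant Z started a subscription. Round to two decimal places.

Since device type is a pre-existing factor (not a product of the variant) and it affects the outcome on its own, it is a confounder. The stratified rates, not the pooled rate, identify the causal effect.
Standardising Variant Z to the population device type mix: 0.320·59/99 + 0.334·142/300 + 0.346·44/501 = 0.379.

0.38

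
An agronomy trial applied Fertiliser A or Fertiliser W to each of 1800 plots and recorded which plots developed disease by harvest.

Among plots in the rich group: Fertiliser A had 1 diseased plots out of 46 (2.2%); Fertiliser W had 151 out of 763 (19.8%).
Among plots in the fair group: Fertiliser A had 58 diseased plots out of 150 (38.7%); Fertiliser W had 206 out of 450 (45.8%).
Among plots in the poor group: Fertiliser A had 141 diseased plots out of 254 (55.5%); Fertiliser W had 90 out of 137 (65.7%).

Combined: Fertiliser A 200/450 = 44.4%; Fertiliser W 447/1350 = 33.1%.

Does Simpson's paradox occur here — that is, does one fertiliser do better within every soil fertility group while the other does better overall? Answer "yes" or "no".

Within each soil fertility level (rich 2.2% vs 19.8%; fair 38.7% vs 45.8%; poor 55.5% vs 65.7%), Fertiliser A has the lower rate every time. Pooled: 44.4% vs 33.1% — Fertiliser W has the lower rate overall. The two comparisons disagree.

yes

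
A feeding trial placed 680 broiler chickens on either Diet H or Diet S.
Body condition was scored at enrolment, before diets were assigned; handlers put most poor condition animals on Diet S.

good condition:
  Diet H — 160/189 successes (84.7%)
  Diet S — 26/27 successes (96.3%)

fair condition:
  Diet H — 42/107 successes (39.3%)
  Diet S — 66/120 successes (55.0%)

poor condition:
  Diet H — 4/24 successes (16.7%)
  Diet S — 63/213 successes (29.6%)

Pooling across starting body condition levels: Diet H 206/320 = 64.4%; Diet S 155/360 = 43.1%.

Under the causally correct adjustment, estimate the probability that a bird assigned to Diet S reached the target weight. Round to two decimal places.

The stratified and pooled comparisons disagree (Diet S wins within each starting body condition; Diet H wins overall), so the answer turns on the causal role of starting body condition.
Starting body condition satisfies the back-door criterion: it is not a descendant of the diet, and it blocks the spurious path from diet to outcome. Adjusting for it (i.e., using the within-starting body condition rates) gives the causal effect.
Standardising Diet S to the population starting body condition mix: 0.318·26/27 + 0.334·66/120 + 0.349·63/213 = 0.593.

0.59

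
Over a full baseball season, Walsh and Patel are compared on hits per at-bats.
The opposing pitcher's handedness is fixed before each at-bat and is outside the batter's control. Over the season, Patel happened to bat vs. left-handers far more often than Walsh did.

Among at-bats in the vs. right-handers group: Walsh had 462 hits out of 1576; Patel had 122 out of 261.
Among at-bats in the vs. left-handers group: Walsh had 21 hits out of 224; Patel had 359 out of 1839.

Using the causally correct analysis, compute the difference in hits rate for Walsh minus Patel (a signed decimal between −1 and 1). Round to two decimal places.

The pitcher handedness-specific comparison favours Patel throughout, but the pooled figures favour Walsh. The question is whether to condition on pitcher handedness.
Pitcher handedness is set before the player has any effect — it is not caused by the player — and it independently drives the outcome. That makes it a confounder, so the causal comparison is within pitcher handedness levels.
Adjusting over the population distribution of pitcher handedness: 0.471·(0.293−0.467) + 0.529·(0.094−0.195) = -0.136.

-0.14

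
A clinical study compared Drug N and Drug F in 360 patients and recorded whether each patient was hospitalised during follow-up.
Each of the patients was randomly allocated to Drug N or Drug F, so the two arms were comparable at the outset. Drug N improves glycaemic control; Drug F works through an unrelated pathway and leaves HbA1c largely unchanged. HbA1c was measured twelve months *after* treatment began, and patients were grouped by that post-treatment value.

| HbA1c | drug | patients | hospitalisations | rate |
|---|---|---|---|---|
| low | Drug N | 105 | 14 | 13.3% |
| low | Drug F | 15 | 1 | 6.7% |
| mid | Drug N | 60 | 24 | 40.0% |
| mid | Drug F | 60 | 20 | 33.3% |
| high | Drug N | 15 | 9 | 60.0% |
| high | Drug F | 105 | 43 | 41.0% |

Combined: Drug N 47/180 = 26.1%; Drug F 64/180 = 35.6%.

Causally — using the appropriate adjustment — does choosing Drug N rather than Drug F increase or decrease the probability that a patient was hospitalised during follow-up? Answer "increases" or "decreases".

HbA1c lies on the pathway drug → HbA1c → outcome, so adjusting for it blocks the indirect effect. For the total causal effect of drug, use the unadjusted pooled rates.
Pooled: Drug N 26.1% vs Drug F 35.6%; Drug N is lower overall.

decreases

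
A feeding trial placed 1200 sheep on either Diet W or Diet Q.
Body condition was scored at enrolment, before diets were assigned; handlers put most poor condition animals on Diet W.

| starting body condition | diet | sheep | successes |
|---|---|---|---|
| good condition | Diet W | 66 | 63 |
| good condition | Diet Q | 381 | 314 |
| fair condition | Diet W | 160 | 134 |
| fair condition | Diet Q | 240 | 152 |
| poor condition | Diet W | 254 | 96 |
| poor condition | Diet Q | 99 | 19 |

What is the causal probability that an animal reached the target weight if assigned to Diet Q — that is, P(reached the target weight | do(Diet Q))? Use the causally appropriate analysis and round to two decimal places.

The stratified and pooled comparisons disagree (Diet W wins within each starting body condition; Diet Q wins overall), so the answer turns on the causal role of starting body condition.
Starting body condition satisfies the back-door criterion: it is not a descendant of the diet, and it blocks the spurious path from diet to outcome. Adjusting for it (i.e., using the within-starting body condition rates) gives the causal effect.
Standardising Diet Q to the population starting body condition mix: 0.372·314/381 + 0.333·152/240 + 0.294·19/99 = 0.575.

0.57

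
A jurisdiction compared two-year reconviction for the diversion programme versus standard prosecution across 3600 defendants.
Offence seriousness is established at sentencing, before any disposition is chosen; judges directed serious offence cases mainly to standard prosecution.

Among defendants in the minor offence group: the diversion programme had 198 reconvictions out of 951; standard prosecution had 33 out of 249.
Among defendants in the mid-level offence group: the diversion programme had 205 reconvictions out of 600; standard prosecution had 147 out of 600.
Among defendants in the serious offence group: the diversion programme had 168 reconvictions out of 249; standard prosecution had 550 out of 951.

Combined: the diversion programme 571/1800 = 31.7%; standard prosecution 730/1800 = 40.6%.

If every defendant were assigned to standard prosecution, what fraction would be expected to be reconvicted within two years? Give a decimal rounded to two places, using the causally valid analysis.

0.32

Offence seriousness satisfies the back-door criterion: it is not a descendant of the disposition, and it blocks the spurious path from disposition to outcome. Adjusting for it (i.e., using the within-offence seriousness rates) gives the causal effect.
Standardising standard prosecution to the population offence seriousness mix: 0.333·33/249 + 0.333·147/600 + 0.333·550/951 = 0.319.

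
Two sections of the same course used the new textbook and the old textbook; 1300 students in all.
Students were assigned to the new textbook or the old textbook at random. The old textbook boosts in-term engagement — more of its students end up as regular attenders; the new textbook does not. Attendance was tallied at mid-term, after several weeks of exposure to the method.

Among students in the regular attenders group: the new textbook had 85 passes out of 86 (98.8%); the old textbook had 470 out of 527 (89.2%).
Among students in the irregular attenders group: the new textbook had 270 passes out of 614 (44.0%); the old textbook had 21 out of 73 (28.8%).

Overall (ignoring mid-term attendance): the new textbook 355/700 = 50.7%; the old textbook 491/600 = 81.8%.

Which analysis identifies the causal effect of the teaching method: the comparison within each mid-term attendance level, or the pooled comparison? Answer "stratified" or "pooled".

Mid-term attendance is downstream of the teaching method. One should not condition on a consequence of treatment, so the overall rates are the right comparison.
Pooled: the new textbook 50.7% vs the old textbook 81.8%; the old textbook is higher overall.

pooled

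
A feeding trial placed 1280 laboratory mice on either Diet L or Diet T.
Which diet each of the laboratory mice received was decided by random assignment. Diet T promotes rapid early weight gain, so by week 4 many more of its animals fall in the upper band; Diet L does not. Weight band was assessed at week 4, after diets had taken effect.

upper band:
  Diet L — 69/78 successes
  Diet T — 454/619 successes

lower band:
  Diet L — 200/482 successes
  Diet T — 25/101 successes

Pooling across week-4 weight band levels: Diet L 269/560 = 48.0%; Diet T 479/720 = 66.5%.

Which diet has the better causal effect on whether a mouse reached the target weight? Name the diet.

Diet T

Week-4 weight band is recorded after the diet and is itself shifted by it — it sits on the causal path from diet to outcome. Conditioning on a mediator would strip out part of the effect we want; the pooled comparison gives the total causal effect.
Pooled: Diet L 48.0% vs Diet T 66.5%; Diet T is higher overall.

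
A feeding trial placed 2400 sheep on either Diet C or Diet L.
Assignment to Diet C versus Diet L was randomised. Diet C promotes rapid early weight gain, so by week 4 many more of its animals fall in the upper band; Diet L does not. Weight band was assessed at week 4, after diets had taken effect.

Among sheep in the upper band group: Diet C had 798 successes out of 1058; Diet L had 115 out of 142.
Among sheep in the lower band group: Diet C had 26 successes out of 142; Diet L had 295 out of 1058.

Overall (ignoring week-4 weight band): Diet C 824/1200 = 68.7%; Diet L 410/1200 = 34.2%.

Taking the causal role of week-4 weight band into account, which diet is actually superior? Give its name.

Diet C

Diet L is higher inside every week-4 weight band stratum but Diet C is higher in aggregate. Whether to stratify depends on how week-4 weight band relates to the diet.
Week-4 weight band is recorded after the diet and is itself shifted by it — it sits on the causal path from diet to outcome. Conditioning on a mediator would strip out part of the effect we want; the pooled comparison gives the total causal effect.
Pooled: Diet C 68.7% vs Diet L 34.2%; Diet C is higher overall.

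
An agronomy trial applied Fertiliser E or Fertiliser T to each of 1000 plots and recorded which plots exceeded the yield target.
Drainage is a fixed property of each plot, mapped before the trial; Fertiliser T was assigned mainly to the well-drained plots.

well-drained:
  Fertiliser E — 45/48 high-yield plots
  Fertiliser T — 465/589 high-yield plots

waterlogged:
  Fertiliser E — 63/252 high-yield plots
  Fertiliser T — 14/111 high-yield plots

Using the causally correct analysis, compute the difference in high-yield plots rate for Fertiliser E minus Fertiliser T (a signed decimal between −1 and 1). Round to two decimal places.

+0.14

Field drainage differs across fertilisers for reasons unrelated to any effect of the fertiliser itself, and it separately predicts the outcome — a classic confounder. We must compare within field drainage levels.
Adjusting over the population distribution of field drainage: 0.637·(0.938−0.789) + 0.363·(0.250−0.126) = +0.139.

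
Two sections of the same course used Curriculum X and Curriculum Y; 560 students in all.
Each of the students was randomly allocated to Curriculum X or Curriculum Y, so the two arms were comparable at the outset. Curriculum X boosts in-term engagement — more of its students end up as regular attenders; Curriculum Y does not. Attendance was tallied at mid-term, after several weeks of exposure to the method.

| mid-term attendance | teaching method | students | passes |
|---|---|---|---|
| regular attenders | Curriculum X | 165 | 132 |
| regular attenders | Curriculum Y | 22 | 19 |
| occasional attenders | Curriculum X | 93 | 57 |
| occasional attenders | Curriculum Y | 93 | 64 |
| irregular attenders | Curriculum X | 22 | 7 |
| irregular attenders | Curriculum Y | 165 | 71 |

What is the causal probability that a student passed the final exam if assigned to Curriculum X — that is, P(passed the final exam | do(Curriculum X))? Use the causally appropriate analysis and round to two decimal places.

0.70

Curriculum Y is higher inside every mid-term attendance stratum but Curriculum X is higher in aggregate. Whether to stratify depends on how mid-term attendance relates to the teaching method.
Mid-term attendance is downstream of the teaching method. One should not condition on a consequence of treatment, so the overall rates are the right comparison.
So P(outcome | do(Curriculum X)) is just the pooled rate for Curriculum X: 196/280 = 0.700.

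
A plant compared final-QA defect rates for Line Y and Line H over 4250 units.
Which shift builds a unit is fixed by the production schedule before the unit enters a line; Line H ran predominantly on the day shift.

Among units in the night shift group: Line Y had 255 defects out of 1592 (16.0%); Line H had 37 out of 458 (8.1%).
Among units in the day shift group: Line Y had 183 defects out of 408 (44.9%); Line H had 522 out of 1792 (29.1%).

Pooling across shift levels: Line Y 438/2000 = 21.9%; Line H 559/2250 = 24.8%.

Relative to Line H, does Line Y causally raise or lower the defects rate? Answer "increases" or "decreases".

increases

The shift-specific comparison favours Line H throughout, but the pooled figures favour Line Y. The question is whether to condition on shift.
Here shift is a common cause — it drives both which line a case falls under and the outcome. The crude comparison mixes populations; the stratum-specific rates are the causally relevant ones.
Within each level — night shift: 16.0% vs 8.1%; day shift: 44.9% vs 29.1% — Line H is lower every time.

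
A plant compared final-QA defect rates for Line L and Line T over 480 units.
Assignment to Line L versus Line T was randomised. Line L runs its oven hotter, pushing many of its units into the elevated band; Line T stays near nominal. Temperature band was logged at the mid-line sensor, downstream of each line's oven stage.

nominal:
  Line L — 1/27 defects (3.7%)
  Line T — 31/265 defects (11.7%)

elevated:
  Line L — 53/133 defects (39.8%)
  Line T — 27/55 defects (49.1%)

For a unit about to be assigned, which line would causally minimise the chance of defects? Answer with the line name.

Line T

The stratified and pooled comparisons disagree (Line L wins within each in-process temperature band; Line T wins overall), so the answer turns on the causal role of in-process temperature band.
In-process temperature band lies on the pathway line → in-process temperature band → outcome, so adjusting for it blocks the indirect effect. For the total causal effect of line, use the unadjusted pooled rates.
Pooled: Line L 33.8% vs Line T 18.1%; Line T is lower overall.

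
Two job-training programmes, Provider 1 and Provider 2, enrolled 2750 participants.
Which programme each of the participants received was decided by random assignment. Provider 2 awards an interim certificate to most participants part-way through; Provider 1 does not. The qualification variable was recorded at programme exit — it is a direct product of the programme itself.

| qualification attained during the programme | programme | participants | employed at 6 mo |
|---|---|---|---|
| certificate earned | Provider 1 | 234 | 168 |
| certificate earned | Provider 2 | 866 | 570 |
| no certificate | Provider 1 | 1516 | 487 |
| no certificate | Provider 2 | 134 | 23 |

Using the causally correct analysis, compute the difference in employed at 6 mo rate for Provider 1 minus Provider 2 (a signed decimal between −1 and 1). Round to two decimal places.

-0.22

The stratified and pooled comparisons disagree (Provider 1 wins within each qualification attained during the programme; Provider 2 wins overall), so the answer turns on the causal role of qualification attained during the programme.
Qualification attained during the programme lies on the pathway programme → qualification attained during the programme → outcome, so adjusting for it blocks the indirect effect. For the total causal effect of programme, use the unadjusted pooled rates.
The causal difference is the pooled difference: 0.374 − 0.593 = -0.219.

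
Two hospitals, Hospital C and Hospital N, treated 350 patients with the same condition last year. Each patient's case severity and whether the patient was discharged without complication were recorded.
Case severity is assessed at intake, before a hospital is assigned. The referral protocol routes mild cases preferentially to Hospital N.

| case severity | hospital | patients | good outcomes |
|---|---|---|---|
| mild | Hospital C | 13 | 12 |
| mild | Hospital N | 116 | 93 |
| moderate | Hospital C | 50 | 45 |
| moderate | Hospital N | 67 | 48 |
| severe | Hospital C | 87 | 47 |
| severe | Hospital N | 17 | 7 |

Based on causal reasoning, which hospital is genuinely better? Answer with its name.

Hospital C

The imbalance in case severity arose from how patients were allocated, not from anything the hospital did; and case severity independently affects the outcome. The pooled gap is confounded — condition on case severity.
Within each level — mild: 92.3% vs 80.2%; moderate: 90.0% vs 71.6%; severe: 54.0% vs 41.2% — Hospital C is higher every time.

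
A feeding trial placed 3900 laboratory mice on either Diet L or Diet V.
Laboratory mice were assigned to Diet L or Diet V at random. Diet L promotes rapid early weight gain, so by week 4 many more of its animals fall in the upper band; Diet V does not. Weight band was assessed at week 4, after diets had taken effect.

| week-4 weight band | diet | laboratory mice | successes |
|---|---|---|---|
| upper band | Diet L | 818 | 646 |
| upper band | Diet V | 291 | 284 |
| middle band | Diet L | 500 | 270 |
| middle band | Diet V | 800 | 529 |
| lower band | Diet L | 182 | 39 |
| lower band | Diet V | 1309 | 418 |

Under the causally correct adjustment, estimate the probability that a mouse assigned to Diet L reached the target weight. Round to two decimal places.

The stratified and pooled comparisons disagree (Diet V wins within each week-4 weight band; Diet L wins overall), so the answer turns on the causal role of week-4 weight band.
Week-4 weight band is downstream of the diet. One should not condition on a consequence of treatment, so the overall rates are the right comparison.
So P(outcome | do(Diet L)) is just the pooled rate for Diet L: 955/1500 = 0.637.

0.64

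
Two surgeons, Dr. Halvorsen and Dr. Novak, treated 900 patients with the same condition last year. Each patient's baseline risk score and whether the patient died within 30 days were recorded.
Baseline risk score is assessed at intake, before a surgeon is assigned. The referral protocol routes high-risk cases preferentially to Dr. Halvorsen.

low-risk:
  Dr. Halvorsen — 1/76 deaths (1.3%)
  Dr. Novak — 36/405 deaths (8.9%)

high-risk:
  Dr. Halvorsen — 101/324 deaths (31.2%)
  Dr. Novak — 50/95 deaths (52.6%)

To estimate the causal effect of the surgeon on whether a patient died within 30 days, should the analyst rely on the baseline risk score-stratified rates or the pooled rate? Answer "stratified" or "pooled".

stratified

Within every baseline risk score level Dr. Halvorsen has the lower rate, yet pooled Dr. Novak does — Simpson's reversal.
Baseline risk score is set before the surgeon has any effect — it is not caused by the surgeon — and it independently drives the outcome. That makes it a confounder, so the causal comparison is within baseline risk score levels.
Within each level — low-risk: 1.3% vs 8.9%; high-risk: 31.2% vs 52.6% — Dr. Halvorsen is lower every time.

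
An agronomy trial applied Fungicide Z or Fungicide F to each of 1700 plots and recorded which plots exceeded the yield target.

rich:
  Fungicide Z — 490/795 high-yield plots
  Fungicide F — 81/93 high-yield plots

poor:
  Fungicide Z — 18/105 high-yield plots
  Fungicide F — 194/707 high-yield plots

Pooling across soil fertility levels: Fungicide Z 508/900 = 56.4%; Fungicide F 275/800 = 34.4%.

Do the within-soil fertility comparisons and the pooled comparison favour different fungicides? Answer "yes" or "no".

yes

Within each soil fertility level (rich 61.6% vs 87.1%; poor 17.1% vs 27.4%), Fungicide F has the higher rate every time. Pooled: 56.4% vs 34.4% — Fungicide Z has the higher rate overall. The two comparisons disagree.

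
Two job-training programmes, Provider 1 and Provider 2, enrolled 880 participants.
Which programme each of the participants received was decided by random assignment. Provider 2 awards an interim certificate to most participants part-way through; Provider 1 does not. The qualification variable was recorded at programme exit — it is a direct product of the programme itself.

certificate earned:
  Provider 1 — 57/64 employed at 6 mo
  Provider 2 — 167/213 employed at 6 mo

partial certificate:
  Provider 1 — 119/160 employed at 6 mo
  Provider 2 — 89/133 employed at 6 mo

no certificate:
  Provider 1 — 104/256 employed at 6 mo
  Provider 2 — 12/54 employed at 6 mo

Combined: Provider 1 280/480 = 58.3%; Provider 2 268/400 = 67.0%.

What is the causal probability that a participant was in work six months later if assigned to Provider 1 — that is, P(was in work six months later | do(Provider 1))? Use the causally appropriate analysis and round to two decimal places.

0.58

The distribution of qualification attained during the programme is itself part of what the programme does — it is an intermediate outcome. Holding it fixed would remove that part of the effect; the total effect is the pooled difference.
So P(outcome | do(Provider 1)) is just the pooled rate for Provider 1: 280/480 = 0.583.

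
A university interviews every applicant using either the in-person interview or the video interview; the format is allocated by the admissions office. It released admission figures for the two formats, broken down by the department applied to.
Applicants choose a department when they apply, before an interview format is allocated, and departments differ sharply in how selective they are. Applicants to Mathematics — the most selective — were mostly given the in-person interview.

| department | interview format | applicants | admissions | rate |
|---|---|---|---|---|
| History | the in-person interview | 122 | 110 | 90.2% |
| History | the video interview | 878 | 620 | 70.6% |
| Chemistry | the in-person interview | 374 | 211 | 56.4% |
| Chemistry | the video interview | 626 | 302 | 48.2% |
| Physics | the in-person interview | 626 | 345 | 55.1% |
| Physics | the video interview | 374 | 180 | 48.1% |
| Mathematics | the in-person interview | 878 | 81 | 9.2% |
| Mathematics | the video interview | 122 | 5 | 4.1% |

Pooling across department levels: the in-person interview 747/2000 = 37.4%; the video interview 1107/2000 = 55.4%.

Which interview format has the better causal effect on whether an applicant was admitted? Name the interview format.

Within every department level the in-person interview has the higher rate, yet pooled the video interview does — Simpson's reversal.
Department satisfies the back-door criterion: it is not a descendant of the interview format, and it blocks the spurious path from interview format to outcome. Adjusting for it (i.e., using the within-department rates) gives the causal effect.
Within each level — History: 90.2% vs 70.6%; Chemistry: 56.4% vs 48.2%; Physics: 55.1% vs 48.1%; Mathematics: 9.2% vs 4.1% — the in-person interview is higher every time.

the in-person interview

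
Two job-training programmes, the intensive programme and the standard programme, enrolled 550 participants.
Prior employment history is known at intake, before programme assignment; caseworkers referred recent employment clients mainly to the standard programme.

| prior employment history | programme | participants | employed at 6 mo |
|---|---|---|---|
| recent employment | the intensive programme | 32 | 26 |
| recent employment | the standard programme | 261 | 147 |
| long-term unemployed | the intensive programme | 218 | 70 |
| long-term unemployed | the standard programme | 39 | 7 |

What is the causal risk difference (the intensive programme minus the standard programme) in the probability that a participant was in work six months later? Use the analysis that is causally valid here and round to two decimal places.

+0.20

The prior employment history-specific comparison favours the intensive programme throughout, but the pooled figures favour the standard programme. The question is whether to condition on prior employment history.
Here prior employment history is a common cause — it drives both which programme a case falls under and the outcome. The crude comparison mixes populations; the stratum-specific rates are the causally relevant ones.
Adjusting over the population distribution of prior employment history: 0.533·(0.812−0.563) + 0.467·(0.321−0.179) = +0.199.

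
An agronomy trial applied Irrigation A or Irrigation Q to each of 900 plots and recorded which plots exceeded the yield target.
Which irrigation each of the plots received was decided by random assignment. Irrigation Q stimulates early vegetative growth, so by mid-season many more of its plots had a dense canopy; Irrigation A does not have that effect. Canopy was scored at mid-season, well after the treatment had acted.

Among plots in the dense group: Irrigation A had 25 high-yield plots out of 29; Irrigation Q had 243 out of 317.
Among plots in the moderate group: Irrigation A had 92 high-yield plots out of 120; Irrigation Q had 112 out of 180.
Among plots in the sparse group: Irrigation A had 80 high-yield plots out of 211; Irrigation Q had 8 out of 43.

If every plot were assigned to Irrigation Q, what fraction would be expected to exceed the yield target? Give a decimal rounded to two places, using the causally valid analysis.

The stratified and pooled comparisons disagree (Irrigation A wins within each mid-season canopy; Irrigation Q wins overall), so the answer turns on the causal role of mid-season canopy.
The distribution of mid-season canopy is itself part of what the irrigation does — it is an intermediate outcome. Holding it fixed would remove that part of the effect; the total effect is the pooled difference.
So P(outcome | do(Irrigation Q)) is just the pooled rate for Irrigation Q: 363/540 = 0.672.

0.67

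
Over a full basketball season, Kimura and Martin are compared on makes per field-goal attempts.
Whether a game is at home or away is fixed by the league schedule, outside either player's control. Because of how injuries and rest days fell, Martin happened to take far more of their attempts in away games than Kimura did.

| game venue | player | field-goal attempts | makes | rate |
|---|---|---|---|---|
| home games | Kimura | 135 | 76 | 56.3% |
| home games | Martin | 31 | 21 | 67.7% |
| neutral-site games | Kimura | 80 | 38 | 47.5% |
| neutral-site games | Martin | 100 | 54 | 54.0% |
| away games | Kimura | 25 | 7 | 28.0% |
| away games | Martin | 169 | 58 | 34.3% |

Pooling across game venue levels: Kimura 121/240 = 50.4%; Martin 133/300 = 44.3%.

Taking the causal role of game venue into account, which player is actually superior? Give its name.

Game venue is set before the player has any effect — it is not caused by the player — and it independently drives the outcome. That makes it a confounder, so the causal comparison is within game venue levels.
Within each level — home games: 56.3% vs 67.7%; neutral-site games: 47.5% vs 54.0%; away games: 28.0% vs 34.3% — Martin is higher every time.

Martin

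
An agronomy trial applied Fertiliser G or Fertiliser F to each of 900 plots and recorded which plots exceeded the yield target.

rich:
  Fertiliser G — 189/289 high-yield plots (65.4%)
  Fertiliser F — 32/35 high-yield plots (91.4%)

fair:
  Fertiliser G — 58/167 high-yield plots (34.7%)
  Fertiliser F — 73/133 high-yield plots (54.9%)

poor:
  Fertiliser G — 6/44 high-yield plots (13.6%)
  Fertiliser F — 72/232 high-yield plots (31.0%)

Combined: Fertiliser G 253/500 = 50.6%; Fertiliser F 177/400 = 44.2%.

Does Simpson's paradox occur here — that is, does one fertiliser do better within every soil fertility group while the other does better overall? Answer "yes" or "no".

Within each soil fertility level (rich 65.4% vs 91.4%; fair 34.7% vs 54.9%; poor 13.6% vs 31.0%), Fertiliser F has the higher rate every time. Pooled: 50.6% vs 44.2% — Fertiliser G has the higher rate overall. The two comparisons disagree.

yes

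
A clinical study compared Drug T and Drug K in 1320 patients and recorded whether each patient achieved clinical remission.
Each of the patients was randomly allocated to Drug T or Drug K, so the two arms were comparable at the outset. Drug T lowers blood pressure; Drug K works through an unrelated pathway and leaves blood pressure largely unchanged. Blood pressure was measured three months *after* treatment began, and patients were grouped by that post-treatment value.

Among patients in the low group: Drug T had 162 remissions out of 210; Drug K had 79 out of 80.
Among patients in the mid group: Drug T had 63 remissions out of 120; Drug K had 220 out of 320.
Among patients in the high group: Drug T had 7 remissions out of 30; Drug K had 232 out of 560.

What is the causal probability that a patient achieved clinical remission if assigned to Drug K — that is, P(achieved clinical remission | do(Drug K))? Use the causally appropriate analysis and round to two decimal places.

The distribution of blood pressure is itself part of what the drug does — it is an intermediate outcome. Holding it fixed would remove that part of the effect; the total effect is the pooled difference.
So P(outcome | do(Drug K)) is just the pooled rate for Drug K: 531/960 = 0.553.

0.55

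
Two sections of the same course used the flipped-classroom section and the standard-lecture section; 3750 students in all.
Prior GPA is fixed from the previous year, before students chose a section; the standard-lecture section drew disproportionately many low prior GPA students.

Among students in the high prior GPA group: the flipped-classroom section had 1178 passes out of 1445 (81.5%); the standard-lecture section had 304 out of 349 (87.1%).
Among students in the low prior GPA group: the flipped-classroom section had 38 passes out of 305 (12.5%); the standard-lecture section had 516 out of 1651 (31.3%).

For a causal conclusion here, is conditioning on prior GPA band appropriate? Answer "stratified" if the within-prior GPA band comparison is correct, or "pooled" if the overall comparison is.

The imbalance in prior GPA band arose from how students were allocated, not from anything the teaching method did; and prior GPA band independently affects the outcome. The pooled gap is confounded — condition on prior GPA band.
Within each level — high prior GPA: 81.5% vs 87.1%; low prior GPA: 12.5% vs 31.3% — the standard-lecture section is higher every time.

stratified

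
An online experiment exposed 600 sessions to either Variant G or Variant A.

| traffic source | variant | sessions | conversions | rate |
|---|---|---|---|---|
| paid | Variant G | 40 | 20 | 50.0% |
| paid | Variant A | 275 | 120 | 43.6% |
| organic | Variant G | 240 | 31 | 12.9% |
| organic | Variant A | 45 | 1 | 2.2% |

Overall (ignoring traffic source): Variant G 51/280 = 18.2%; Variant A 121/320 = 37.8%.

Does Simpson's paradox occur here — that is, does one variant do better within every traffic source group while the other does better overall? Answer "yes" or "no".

yes

Within each traffic source level (paid 50.0% vs 43.6%; organic 12.9% vs 2.2%), Variant G has the higher rate every time. Pooled: 18.2% vs 37.8% — Variant A has the higher rate overall. The two comparisons disagree.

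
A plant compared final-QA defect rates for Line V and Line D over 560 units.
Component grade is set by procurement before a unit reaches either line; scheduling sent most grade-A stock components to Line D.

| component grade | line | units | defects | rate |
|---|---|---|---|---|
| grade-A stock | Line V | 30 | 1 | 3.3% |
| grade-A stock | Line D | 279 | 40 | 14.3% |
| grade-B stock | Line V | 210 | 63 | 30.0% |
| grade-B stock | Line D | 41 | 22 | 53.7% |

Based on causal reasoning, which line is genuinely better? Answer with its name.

Component grade differs across lines for reasons unrelated to any effect of the line itself, and it separately predicts the outcome — a classic confounder. We must compare within component grade levels.
Within each level — grade-A stock: 3.3% vs 14.3%; grade-B stock: 30.0% vs 53.7% — Line V is lower every time.

Line V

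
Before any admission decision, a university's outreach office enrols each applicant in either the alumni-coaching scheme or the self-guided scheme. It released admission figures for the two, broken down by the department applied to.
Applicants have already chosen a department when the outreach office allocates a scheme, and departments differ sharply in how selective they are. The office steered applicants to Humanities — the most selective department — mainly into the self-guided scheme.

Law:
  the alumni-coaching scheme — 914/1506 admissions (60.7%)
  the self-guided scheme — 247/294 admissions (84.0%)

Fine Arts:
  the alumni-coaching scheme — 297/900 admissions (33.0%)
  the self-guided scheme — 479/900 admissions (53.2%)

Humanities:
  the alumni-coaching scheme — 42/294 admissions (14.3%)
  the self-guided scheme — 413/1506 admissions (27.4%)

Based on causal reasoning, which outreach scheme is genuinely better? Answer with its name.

Department is set before the outreach scheme has any effect — it is not caused by the outreach scheme — and it independently drives the outcome. That makes it a confounder, so the causal comparison is within department levels.
Within each level — Law: 60.7% vs 84.0%; Fine Arts: 33.0% vs 53.2%; Humanities: 14.3% vs 27.4% — the self-guided scheme is higher every time.

the self-guided scheme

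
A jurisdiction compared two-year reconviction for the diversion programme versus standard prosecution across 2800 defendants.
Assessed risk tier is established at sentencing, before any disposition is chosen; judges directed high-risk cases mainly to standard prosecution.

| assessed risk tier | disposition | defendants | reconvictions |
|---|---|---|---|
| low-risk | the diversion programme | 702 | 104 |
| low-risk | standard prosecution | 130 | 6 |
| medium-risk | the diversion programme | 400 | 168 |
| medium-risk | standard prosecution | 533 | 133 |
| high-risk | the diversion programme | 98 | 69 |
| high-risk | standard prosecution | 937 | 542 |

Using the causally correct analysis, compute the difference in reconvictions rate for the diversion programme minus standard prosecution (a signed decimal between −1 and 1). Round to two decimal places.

Assessed risk tier differs across dispositions for reasons unrelated to any effect of the disposition itself, and it separately predicts the outcome — a classic confounder. We must compare within assessed risk tier levels.
Adjusting over the population distribution of assessed risk tier: 0.297·(0.148−0.046) + 0.333·(0.420−0.250) + 0.370·(0.704−0.578) = +0.134.

+0.13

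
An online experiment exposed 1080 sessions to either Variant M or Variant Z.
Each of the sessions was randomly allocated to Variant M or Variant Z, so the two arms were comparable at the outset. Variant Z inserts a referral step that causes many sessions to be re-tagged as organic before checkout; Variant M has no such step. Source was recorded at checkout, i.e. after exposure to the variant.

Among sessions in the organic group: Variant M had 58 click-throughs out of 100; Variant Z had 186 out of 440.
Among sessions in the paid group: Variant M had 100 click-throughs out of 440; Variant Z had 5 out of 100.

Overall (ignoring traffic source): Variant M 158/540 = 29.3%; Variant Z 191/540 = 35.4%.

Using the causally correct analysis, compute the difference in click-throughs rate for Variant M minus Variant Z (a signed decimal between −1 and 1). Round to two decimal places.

Traffic source is downstream of the variant. One should not condition on a consequence of treatment, so the overall rates are the right comparison.
The causal difference is the pooled difference: 0.293 − 0.354 = -0.061.

-0.06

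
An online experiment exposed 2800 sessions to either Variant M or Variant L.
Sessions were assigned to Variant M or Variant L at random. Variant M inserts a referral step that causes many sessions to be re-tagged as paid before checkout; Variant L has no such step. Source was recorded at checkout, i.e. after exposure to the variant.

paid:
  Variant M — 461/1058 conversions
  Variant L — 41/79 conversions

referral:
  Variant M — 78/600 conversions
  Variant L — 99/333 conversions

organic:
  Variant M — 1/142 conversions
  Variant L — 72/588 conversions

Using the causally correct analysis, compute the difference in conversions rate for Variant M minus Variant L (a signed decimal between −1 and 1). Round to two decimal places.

Within every traffic source level Variant L has the higher rate, yet pooled Variant M does — Simpson's reversal.
Traffic source is downstream of the variant. One should not condition on a consequence of treatment, so the overall rates are the right comparison.
The causal difference is the pooled difference: 0.300 − 0.212 = +0.088.

+0.09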